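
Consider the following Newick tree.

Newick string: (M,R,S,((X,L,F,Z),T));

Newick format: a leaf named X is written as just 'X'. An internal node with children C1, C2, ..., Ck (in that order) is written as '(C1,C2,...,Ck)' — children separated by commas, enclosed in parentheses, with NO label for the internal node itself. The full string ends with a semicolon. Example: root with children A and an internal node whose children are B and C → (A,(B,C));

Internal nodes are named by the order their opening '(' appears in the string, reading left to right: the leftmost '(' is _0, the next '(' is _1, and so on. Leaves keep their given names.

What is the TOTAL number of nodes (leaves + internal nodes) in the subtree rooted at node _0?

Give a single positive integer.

Newick: (M,R,S,((X,L,F,Z),T));
Locate _0: it is the '(' at position 0 (the 1st '(' reading left to right).
Query: subtree rooted at _0
_0: subtree_size = 1 + 10
  M: subtree_size = 1 + 0
  R: subtree_size = 1 + 0
  S: subtree_size = 1 + 0
  _1: subtree_size = 1 + 6
    _2: subtree_size = 1 + 4
      X: subtree_size = 1 + 0
      L: subtree_size = 1 + 0
      F: subtree_size = 1 + 0
      Z: subtree_size = 1 + 0
    T: subtree_size = 1 + 0
Total subtree size of _0: 11

Answer: 11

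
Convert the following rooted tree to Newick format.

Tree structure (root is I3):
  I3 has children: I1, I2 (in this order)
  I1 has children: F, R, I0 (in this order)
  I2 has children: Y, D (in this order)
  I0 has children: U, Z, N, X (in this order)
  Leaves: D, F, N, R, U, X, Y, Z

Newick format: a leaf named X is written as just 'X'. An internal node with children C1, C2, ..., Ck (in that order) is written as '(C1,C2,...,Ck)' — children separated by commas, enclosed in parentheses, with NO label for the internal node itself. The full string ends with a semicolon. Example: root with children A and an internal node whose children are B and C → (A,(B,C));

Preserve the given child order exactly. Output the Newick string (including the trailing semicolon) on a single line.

Answer: ((F,R,(U,Z,N,X)),(Y,D));

Derivation:
internal I3 with children ['I1', 'I2']
  internal I1 with children ['F', 'R', 'I0']
    leaf 'F' → 'F'
    leaf 'R' → 'R'
    internal I0 with children ['U', 'Z', 'N', 'X']
      leaf 'U' → 'U'
      leaf 'Z' → 'Z'
      leaf 'N' → 'N'
      leaf 'X' → 'X'
    → '(U,Z,N,X)'
  → '(F,R,(U,Z,N,X))'
  internal I2 with children ['Y', 'D']
    leaf 'Y' → 'Y'
    leaf 'D' → 'D'
  → '(Y,D)'
→ '((F,R,(U,Z,N,X)),(Y,D))'
Final: ((F,R,(U,Z,N,X)),(Y,D));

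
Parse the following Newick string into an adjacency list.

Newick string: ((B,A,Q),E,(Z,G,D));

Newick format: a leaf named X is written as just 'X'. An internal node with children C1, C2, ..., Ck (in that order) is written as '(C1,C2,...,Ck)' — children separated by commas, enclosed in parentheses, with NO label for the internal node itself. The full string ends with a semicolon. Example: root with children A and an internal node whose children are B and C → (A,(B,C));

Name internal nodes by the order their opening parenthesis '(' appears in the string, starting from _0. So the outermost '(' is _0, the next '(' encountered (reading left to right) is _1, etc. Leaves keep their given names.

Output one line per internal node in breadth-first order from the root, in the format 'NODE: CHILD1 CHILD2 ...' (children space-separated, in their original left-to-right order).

Answer: _0: _1 E _2
_1: B A Q
_2: Z G D

Derivation:
Input: ((B,A,Q),E,(Z,G,D));
Scanning left-to-right, naming '(' by encounter order:
  pos 0: '(' -> open internal node _0 (depth 1)
  pos 1: '(' -> open internal node _1 (depth 2)
  pos 7: ')' -> close internal node _1 (now at depth 1)
  pos 11: '(' -> open internal node _2 (depth 2)
  pos 17: ')' -> close internal node _2 (now at depth 1)
  pos 18: ')' -> close internal node _0 (now at depth 0)
Total internal nodes: 3
BFS adjacency from root:
  _0: _1 E _2
  _1: B A Q
  _2: Z G D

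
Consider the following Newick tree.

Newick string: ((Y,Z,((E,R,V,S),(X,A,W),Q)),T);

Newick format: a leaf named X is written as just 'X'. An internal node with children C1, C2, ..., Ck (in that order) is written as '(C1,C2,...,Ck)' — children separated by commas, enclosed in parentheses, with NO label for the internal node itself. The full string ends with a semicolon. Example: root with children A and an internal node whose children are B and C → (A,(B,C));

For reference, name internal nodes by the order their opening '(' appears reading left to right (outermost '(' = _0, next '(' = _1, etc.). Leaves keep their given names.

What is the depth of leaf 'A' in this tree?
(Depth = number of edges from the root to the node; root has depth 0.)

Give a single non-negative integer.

Newick: ((Y,Z,((E,R,V,S),(X,A,W),Q)),T);
Naming internals by '(' encounter order: outermost '(' = _0, next = _1, ...
Query node: A
Path from root: _0 -> _1 -> _2 -> _4 -> A
Depth of A: 4 (number of edges from root)

Answer: 4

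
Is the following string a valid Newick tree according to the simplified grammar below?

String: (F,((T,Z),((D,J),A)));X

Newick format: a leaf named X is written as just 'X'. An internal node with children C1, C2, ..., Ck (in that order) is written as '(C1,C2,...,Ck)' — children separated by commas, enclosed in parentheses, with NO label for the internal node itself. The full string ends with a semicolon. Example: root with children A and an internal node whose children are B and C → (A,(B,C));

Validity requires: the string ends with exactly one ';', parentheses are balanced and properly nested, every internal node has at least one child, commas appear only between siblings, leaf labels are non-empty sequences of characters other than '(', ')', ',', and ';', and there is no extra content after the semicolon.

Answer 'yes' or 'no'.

Input: (F,((T,Z),((D,J),A)));X
Paren balance: 5 '(' vs 5 ')' OK
Ends with single ';': False
Full parse: FAILS (must end with ;)
Valid: False

Answer: no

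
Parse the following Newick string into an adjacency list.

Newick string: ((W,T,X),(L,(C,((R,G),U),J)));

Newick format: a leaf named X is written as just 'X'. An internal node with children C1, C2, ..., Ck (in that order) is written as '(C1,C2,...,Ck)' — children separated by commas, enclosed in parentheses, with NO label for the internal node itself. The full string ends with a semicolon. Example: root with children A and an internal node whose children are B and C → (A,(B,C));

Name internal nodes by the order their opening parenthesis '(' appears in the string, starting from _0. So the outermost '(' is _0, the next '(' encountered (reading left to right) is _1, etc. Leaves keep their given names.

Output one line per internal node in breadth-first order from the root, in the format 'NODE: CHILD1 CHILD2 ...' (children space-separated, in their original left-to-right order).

Answer: _0: _1 _2
_1: W T X
_2: L _3
_3: C _4 J
_4: _5 U
_5: R G

Derivation:
Input: ((W,T,X),(L,(C,((R,G),U),J)));
Scanning left-to-right, naming '(' by encounter order:
  pos 0: '(' -> open internal node _0 (depth 1)
  pos 1: '(' -> open internal node _1 (depth 2)
  pos 7: ')' -> close internal node _1 (now at depth 1)
  pos 9: '(' -> open internal node _2 (depth 2)
  pos 12: '(' -> open internal node _3 (depth 3)
  pos 15: '(' -> open internal node _4 (depth 4)
  pos 16: '(' -> open internal node _5 (depth 5)
  pos 20: ')' -> close internal node _5 (now at depth 4)
  pos 23: ')' -> close internal node _4 (now at depth 3)
  pos 26: ')' -> close internal node _3 (now at depth 2)
  pos 27: ')' -> close internal node _2 (now at depth 1)
  pos 28: ')' -> close internal node _0 (now at depth 0)
Total internal nodes: 6
BFS adjacency from root:
  _0: _1 _2
  _1: W T X
  _2: L _3
  _3: C _4 J
  _4: _5 U
  _5: R G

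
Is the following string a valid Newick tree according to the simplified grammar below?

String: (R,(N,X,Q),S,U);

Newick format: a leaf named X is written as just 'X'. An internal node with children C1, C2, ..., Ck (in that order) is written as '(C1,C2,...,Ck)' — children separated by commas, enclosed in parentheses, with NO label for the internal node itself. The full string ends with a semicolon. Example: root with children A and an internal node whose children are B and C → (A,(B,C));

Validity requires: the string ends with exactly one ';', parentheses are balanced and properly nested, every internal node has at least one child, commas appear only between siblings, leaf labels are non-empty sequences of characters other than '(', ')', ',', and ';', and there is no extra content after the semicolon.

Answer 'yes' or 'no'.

Input: (R,(N,X,Q),S,U);
Paren balance: 2 '(' vs 2 ')' OK
Ends with single ';': True
Full parse: OK
Valid: True

Answer: yes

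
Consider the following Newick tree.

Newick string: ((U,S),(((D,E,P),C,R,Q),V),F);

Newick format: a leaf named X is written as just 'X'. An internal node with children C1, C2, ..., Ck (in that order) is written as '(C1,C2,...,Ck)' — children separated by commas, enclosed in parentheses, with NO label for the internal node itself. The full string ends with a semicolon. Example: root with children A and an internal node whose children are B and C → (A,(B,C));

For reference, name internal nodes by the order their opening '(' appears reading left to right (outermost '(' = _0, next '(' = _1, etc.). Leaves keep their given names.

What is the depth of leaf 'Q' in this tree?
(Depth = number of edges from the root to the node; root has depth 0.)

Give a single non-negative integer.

Answer: 3

Derivation:
Newick: ((U,S),(((D,E,P),C,R,Q),V),F);
Naming internals by '(' encounter order: outermost '(' = _0, next = _1, ...
Query node: Q
Path from root: _0 -> _2 -> _3 -> Q
Depth of Q: 3 (number of edges from root)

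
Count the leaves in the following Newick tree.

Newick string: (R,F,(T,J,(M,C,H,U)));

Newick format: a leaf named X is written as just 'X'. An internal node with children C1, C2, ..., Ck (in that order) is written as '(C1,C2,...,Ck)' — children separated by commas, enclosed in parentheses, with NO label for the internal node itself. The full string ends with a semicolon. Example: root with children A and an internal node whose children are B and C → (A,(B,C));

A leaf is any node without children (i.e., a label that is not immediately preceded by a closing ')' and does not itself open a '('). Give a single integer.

Newick: (R,F,(T,J,(M,C,H,U)));
Scan left-to-right; a leaf is any maximal label run not followed by '(':
  pos 1: leaf 'R' → count = 1
  pos 3: leaf 'F' → count = 2
  pos 6: leaf 'T' → count = 3
  pos 8: leaf 'J' → count = 4
  pos 11: leaf 'M' → count = 5
  pos 13: leaf 'C' → count = 6
  pos 15: leaf 'H' → count = 7
  pos 17: leaf 'U' → count = 8
Total leaves: 8

Answer: 8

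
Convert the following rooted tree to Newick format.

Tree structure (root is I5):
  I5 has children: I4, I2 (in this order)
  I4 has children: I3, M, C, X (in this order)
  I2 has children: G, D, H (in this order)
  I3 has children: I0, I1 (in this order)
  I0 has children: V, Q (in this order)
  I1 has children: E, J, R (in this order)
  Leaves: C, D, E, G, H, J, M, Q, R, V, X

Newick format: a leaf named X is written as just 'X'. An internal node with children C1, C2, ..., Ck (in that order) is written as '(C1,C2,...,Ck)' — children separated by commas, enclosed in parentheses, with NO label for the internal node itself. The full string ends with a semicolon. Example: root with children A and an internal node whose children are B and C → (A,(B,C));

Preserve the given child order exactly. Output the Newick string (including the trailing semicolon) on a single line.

Answer: ((((V,Q),(E,J,R)),M,C,X),(G,D,H));

Derivation:
internal I5 with children ['I4', 'I2']
  internal I4 with children ['I3', 'M', 'C', 'X']
    internal I3 with children ['I0', 'I1']
      internal I0 with children ['V', 'Q']
        leaf 'V' → 'V'
        leaf 'Q' → 'Q'
      → '(V,Q)'
      internal I1 with children ['E', 'J', 'R']
        leaf 'E' → 'E'
        leaf 'J' → 'J'
        leaf 'R' → 'R'
      → '(E,J,R)'
    → '((V,Q),(E,J,R))'
    leaf 'M' → 'M'
    leaf 'C' → 'C'
    leaf 'X' → 'X'
  → '(((V,Q),(E,J,R)),M,C,X)'
  internal I2 with children ['G', 'D', 'H']
    leaf 'G' → 'G'
    leaf 'D' → 'D'
    leaf 'H' → 'H'
  → '(G,D,H)'
→ '((((V,Q),(E,J,R)),M,C,X),(G,D,H))'
Final: ((((V,Q),(E,J,R)),M,C,X),(G,D,H));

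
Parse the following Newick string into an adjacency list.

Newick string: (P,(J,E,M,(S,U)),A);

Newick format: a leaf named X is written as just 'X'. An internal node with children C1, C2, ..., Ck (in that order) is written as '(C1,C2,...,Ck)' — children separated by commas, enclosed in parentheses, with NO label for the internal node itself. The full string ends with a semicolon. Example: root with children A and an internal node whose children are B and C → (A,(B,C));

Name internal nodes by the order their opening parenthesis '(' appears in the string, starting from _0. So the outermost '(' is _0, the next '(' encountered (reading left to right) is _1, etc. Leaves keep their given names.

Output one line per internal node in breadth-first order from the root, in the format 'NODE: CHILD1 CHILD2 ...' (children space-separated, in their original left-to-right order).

Answer: _0: P _1 A
_1: J E M _2
_2: S U

Derivation:
Input: (P,(J,E,M,(S,U)),A);
Scanning left-to-right, naming '(' by encounter order:
  pos 0: '(' -> open internal node _0 (depth 1)
  pos 3: '(' -> open internal node _1 (depth 2)
  pos 10: '(' -> open internal node _2 (depth 3)
  pos 14: ')' -> close internal node _2 (now at depth 2)
  pos 15: ')' -> close internal node _1 (now at depth 1)
  pos 18: ')' -> close internal node _0 (now at depth 0)
Total internal nodes: 3
BFS adjacency from root:
  _0: P _1 A
  _1: J E M _2
  _2: S U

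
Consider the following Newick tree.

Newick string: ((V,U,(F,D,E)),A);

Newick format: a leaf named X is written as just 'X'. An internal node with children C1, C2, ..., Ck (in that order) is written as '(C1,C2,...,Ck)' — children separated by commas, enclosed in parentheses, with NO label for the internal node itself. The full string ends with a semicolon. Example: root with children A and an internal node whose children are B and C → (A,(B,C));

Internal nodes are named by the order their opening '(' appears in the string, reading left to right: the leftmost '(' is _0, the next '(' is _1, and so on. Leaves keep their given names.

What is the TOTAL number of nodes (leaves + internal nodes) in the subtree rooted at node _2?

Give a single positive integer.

Answer: 4

Derivation:
Newick: ((V,U,(F,D,E)),A);
Locate _2: it is the '(' at position 6 (the 3rd '(' reading left to right).
Query: subtree rooted at _2
_2: subtree_size = 1 + 3
  F: subtree_size = 1 + 0
  D: subtree_size = 1 + 0
  E: subtree_size = 1 + 0
Total subtree size of _2: 4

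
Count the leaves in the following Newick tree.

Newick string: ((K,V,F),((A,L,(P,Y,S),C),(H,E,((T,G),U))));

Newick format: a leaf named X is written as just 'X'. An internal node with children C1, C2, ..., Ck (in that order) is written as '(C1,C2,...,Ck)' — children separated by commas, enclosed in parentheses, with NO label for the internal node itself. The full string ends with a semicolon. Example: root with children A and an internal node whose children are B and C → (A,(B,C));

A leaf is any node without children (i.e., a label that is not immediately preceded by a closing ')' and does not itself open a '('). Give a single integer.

Newick: ((K,V,F),((A,L,(P,Y,S),C),(H,E,((T,G),U))));
Scan left-to-right; a leaf is any maximal label run not followed by '(':
  pos 2: leaf 'K' → count = 1
  pos 4: leaf 'V' → count = 2
  pos 6: leaf 'F' → count = 3
  pos 11: leaf 'A' → count = 4
  pos 13: leaf 'L' → count = 5
  pos 16: leaf 'P' → count = 6
  pos 18: leaf 'Y' → count = 7
  pos 20: leaf 'S' → count = 8
  pos 23: leaf 'C' → count = 9
  pos 27: leaf 'H' → count = 10
  pos 29: leaf 'E' → count = 11
  pos 33: leaf 'T' → count = 12
  pos 35: leaf 'G' → count = 13
  pos 38: leaf 'U' → count = 14
Total leaves: 14

Answer: 14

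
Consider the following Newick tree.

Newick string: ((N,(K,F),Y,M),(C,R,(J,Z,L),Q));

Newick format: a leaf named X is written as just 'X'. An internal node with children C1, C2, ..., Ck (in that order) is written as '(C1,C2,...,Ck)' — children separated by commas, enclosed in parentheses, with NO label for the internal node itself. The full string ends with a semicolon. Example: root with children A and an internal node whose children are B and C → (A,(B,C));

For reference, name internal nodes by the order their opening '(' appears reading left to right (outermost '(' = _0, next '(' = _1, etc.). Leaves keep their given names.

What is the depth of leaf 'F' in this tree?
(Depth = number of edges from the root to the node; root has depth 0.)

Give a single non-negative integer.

Newick: ((N,(K,F),Y,M),(C,R,(J,Z,L),Q));
Naming internals by '(' encounter order: outermost '(' = _0, next = _1, ...
Query node: F
Path from root: _0 -> _1 -> _2 -> F
Depth of F: 3 (number of edges from root)

Answer: 3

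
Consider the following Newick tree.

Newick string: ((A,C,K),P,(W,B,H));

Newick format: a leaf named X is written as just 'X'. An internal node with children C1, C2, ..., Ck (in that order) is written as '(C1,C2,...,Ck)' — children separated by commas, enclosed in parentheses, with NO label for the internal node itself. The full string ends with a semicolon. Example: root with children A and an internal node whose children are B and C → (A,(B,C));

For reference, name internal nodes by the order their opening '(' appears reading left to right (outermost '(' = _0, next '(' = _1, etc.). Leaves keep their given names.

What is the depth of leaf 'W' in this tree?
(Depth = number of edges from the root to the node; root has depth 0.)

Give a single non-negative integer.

Newick: ((A,C,K),P,(W,B,H));
Naming internals by '(' encounter order: outermost '(' = _0, next = _1, ...
Query node: W
Path from root: _0 -> _2 -> W
Depth of W: 2 (number of edges from root)

Answer: 2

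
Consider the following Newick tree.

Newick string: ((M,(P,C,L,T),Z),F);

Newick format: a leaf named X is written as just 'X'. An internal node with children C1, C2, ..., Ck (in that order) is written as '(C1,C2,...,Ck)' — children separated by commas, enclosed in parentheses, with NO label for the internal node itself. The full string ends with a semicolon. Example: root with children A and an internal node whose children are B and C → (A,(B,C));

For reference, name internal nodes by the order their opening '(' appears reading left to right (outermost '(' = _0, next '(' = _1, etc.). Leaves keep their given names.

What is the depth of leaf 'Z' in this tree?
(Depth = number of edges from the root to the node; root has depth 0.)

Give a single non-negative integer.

Answer: 2

Derivation:
Newick: ((M,(P,C,L,T),Z),F);
Naming internals by '(' encounter order: outermost '(' = _0, next = _1, ...
Query node: Z
Path from root: _0 -> _1 -> Z
Depth of Z: 2 (number of edges from root)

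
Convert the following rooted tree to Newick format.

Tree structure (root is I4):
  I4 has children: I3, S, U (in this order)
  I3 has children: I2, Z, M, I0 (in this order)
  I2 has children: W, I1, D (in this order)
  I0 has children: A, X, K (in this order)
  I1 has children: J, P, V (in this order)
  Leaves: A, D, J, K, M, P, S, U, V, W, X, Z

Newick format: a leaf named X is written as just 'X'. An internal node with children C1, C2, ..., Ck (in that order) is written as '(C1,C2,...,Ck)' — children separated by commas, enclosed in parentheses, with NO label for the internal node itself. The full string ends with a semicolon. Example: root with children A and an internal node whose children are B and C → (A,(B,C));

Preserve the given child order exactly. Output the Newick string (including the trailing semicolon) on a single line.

internal I4 with children ['I3', 'S', 'U']
  internal I3 with children ['I2', 'Z', 'M', 'I0']
    internal I2 with children ['W', 'I1', 'D']
      leaf 'W' → 'W'
      internal I1 with children ['J', 'P', 'V']
        leaf 'J' → 'J'
        leaf 'P' → 'P'
        leaf 'V' → 'V'
      → '(J,P,V)'
      leaf 'D' → 'D'
    → '(W,(J,P,V),D)'
    leaf 'Z' → 'Z'
    leaf 'M' → 'M'
    internal I0 with children ['A', 'X', 'K']
      leaf 'A' → 'A'
      leaf 'X' → 'X'
      leaf 'K' → 'K'
    → '(A,X,K)'
  → '((W,(J,P,V),D),Z,M,(A,X,K))'
  leaf 'S' → 'S'
  leaf 'U' → 'U'
→ '(((W,(J,P,V),D),Z,M,(A,X,K)),S,U)'
Final: (((W,(J,P,V),D),Z,M,(A,X,K)),S,U);

Answer: (((W,(J,P,V),D),Z,M,(A,X,K)),S,U);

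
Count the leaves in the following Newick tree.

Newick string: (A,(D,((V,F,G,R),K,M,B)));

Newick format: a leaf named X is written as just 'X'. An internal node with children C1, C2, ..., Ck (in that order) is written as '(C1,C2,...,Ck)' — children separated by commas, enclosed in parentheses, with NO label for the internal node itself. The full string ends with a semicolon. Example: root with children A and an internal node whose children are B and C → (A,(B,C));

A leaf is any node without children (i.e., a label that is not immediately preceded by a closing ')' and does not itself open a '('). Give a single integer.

Newick: (A,(D,((V,F,G,R),K,M,B)));
Scan left-to-right; a leaf is any maximal label run not followed by '(':
  pos 1: leaf 'A' → count = 1
  pos 4: leaf 'D' → count = 2
  pos 8: leaf 'V' → count = 3
  pos 10: leaf 'F' → count = 4
  pos 12: leaf 'G' → count = 5
  pos 14: leaf 'R' → count = 6
  pos 17: leaf 'K' → count = 7
  pos 19: leaf 'M' → count = 8
  pos 21: leaf 'B' → count = 9
Total leaves: 9

Answer: 9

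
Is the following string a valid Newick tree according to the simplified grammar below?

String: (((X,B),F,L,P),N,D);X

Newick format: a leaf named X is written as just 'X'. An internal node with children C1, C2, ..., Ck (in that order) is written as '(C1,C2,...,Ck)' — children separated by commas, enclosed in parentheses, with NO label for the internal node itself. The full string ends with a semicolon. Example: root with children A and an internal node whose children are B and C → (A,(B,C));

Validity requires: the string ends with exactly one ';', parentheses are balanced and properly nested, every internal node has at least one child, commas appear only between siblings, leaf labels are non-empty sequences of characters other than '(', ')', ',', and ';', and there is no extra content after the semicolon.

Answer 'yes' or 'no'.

Answer: no

Derivation:
Input: (((X,B),F,L,P),N,D);X
Paren balance: 3 '(' vs 3 ')' OK
Ends with single ';': False
Full parse: FAILS (must end with ;)
Valid: False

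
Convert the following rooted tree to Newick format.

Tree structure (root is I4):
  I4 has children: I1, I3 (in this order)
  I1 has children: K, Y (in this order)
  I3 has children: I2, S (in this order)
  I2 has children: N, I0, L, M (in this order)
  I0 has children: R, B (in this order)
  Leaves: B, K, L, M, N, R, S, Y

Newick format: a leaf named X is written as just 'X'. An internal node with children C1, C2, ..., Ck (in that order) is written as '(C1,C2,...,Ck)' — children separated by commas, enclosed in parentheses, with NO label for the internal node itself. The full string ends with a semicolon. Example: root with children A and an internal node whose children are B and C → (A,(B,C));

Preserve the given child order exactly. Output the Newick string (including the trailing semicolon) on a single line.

internal I4 with children ['I1', 'I3']
  internal I1 with children ['K', 'Y']
    leaf 'K' → 'K'
    leaf 'Y' → 'Y'
  → '(K,Y)'
  internal I3 with children ['I2', 'S']
    internal I2 with children ['N', 'I0', 'L', 'M']
      leaf 'N' → 'N'
      internal I0 with children ['R', 'B']
        leaf 'R' → 'R'
        leaf 'B' → 'B'
      → '(R,B)'
      leaf 'L' → 'L'
      leaf 'M' → 'M'
    → '(N,(R,B),L,M)'
    leaf 'S' → 'S'
  → '((N,(R,B),L,M),S)'
→ '((K,Y),((N,(R,B),L,M),S))'
Final: ((K,Y),((N,(R,B),L,M),S));

Answer: ((K,Y),((N,(R,B),L,M),S));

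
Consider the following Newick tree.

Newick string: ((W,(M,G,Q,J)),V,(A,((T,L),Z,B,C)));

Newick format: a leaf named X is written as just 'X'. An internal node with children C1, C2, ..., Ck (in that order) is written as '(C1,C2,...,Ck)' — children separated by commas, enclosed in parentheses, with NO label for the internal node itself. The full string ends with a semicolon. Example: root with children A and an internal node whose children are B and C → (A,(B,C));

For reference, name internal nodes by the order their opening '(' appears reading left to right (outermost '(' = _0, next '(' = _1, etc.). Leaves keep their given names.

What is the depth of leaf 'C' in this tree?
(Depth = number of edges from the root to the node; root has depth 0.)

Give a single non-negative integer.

Newick: ((W,(M,G,Q,J)),V,(A,((T,L),Z,B,C)));
Naming internals by '(' encounter order: outermost '(' = _0, next = _1, ...
Query node: C
Path from root: _0 -> _3 -> _4 -> C
Depth of C: 3 (number of edges from root)

Answer: 3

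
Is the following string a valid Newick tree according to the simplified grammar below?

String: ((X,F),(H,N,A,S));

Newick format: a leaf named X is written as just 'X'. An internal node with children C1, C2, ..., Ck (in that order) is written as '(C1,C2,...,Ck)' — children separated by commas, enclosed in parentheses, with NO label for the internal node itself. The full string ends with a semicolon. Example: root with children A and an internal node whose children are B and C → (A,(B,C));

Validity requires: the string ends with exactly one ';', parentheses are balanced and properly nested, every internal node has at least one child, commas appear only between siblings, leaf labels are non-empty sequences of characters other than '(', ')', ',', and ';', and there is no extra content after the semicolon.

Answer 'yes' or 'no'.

Input: ((X,F),(H,N,A,S));
Paren balance: 3 '(' vs 3 ')' OK
Ends with single ';': True
Full parse: OK
Valid: True

Answer: yes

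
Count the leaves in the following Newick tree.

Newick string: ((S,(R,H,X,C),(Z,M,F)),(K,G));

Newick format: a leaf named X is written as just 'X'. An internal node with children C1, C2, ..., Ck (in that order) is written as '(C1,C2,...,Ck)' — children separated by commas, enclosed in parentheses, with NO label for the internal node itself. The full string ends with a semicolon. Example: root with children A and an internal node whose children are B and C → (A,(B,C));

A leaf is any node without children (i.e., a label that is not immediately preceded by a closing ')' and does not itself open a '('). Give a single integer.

Answer: 10

Derivation:
Newick: ((S,(R,H,X,C),(Z,M,F)),(K,G));
Scan left-to-right; a leaf is any maximal label run not followed by '(':
  pos 2: leaf 'S' → count = 1
  pos 5: leaf 'R' → count = 2
  pos 7: leaf 'H' → count = 3
  pos 9: leaf 'X' → count = 4
  pos 11: leaf 'C' → count = 5
  pos 15: leaf 'Z' → count = 6
  pos 17: leaf 'M' → count = 7
  pos 19: leaf 'F' → count = 8
  pos 24: leaf 'K' → count = 9
  pos 26: leaf 'G' → count = 10
Total leaves: 10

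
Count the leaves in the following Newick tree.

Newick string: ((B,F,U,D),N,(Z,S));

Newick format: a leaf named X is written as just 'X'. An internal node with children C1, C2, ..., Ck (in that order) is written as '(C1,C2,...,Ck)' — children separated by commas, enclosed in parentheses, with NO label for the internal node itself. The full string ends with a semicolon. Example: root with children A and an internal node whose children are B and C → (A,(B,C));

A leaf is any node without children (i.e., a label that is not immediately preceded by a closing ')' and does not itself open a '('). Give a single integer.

Newick: ((B,F,U,D),N,(Z,S));
Scan left-to-right; a leaf is any maximal label run not followed by '(':
  pos 2: leaf 'B' → count = 1
  pos 4: leaf 'F' → count = 2
  pos 6: leaf 'U' → count = 3
  pos 8: leaf 'D' → count = 4
  pos 11: leaf 'N' → count = 5
  pos 14: leaf 'Z' → count = 6
  pos 16: leaf 'S' → count = 7
Total leaves: 7

Answer: 7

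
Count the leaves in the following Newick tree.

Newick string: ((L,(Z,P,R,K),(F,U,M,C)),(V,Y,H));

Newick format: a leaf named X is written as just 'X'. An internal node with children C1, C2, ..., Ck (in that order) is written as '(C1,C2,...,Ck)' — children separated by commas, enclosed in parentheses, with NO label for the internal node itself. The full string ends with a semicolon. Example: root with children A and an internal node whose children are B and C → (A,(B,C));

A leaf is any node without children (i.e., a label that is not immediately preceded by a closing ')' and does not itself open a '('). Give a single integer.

Newick: ((L,(Z,P,R,K),(F,U,M,C)),(V,Y,H));
Scan left-to-right; a leaf is any maximal label run not followed by '(':
  pos 2: leaf 'L' → count = 1
  pos 5: leaf 'Z' → count = 2
  pos 7: leaf 'P' → count = 3
  pos 9: leaf 'R' → count = 4
  pos 11: leaf 'K' → count = 5
  pos 15: leaf 'F' → count = 6
  pos 17: leaf 'U' → count = 7
  pos 19: leaf 'M' → count = 8
  pos 21: leaf 'C' → count = 9
  pos 26: leaf 'V' → count = 10
  pos 28: leaf 'Y' → count = 11
  pos 30: leaf 'H' → count = 12
Total leaves: 12

Answer: 12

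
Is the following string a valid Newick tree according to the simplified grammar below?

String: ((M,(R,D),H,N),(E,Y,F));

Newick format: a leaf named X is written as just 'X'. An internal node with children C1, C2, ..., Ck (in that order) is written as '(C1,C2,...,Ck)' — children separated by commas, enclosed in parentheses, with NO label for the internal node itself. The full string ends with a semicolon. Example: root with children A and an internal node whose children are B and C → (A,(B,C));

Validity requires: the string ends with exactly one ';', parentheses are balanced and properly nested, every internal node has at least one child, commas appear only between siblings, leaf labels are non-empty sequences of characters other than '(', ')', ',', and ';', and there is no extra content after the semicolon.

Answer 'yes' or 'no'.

Answer: yes

Derivation:
Input: ((M,(R,D),H,N),(E,Y,F));
Paren balance: 4 '(' vs 4 ')' OK
Ends with single ';': True
Full parse: OK
Valid: True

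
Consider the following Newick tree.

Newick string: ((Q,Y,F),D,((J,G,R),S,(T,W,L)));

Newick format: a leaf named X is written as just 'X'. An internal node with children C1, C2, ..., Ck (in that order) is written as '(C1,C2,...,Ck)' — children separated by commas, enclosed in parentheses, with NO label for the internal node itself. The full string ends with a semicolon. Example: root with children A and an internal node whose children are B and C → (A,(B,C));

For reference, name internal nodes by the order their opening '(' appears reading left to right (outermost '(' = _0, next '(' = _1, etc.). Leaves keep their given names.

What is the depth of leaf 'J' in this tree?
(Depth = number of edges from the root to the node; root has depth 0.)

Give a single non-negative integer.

Answer: 3

Derivation:
Newick: ((Q,Y,F),D,((J,G,R),S,(T,W,L)));
Naming internals by '(' encounter order: outermost '(' = _0, next = _1, ...
Query node: J
Path from root: _0 -> _2 -> _3 -> J
Depth of J: 3 (number of edges from root)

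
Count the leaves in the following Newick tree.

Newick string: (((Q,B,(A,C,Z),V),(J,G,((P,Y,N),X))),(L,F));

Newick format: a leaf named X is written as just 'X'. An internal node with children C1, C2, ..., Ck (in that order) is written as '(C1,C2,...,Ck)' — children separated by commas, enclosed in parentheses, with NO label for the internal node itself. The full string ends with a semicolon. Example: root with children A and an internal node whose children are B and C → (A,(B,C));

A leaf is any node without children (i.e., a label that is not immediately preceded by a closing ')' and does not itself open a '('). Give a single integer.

Answer: 14

Derivation:
Newick: (((Q,B,(A,C,Z),V),(J,G,((P,Y,N),X))),(L,F));
Scan left-to-right; a leaf is any maximal label run not followed by '(':
  pos 3: leaf 'Q' → count = 1
  pos 5: leaf 'B' → count = 2
  pos 8: leaf 'A' → count = 3
  pos 10: leaf 'C' → count = 4
  pos 12: leaf 'Z' → count = 5
  pos 15: leaf 'V' → count = 6
  pos 19: leaf 'J' → count = 7
  pos 21: leaf 'G' → count = 8
  pos 25: leaf 'P' → count = 9
  pos 27: leaf 'Y' → count = 10
  pos 29: leaf 'N' → count = 11
  pos 32: leaf 'X' → count = 12
  pos 38: leaf 'L' → count = 13
  pos 40: leaf 'F' → count = 14
Total leaves: 14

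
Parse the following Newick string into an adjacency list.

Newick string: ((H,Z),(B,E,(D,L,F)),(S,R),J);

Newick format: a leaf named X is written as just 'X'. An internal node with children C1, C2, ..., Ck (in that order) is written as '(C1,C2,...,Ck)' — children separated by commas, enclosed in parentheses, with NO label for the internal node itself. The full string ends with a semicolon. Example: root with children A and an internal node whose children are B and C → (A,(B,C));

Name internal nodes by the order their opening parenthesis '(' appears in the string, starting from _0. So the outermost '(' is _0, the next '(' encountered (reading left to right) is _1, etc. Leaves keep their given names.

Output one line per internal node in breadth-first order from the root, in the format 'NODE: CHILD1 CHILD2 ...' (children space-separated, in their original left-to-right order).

Answer: _0: _1 _2 _4 J
_1: H Z
_2: B E _3
_4: S R
_3: D L F

Derivation:
Input: ((H,Z),(B,E,(D,L,F)),(S,R),J);
Scanning left-to-right, naming '(' by encounter order:
  pos 0: '(' -> open internal node _0 (depth 1)
  pos 1: '(' -> open internal node _1 (depth 2)
  pos 5: ')' -> close internal node _1 (now at depth 1)
  pos 7: '(' -> open internal node _2 (depth 2)
  pos 12: '(' -> open internal node _3 (depth 3)
  pos 18: ')' -> close internal node _3 (now at depth 2)
  pos 19: ')' -> close internal node _2 (now at depth 1)
  pos 21: '(' -> open internal node _4 (depth 2)
  pos 25: ')' -> close internal node _4 (now at depth 1)
  pos 28: ')' -> close internal node _0 (now at depth 0)
Total internal nodes: 5
BFS adjacency from root:
  _0: _1 _2 _4 J
  _1: H Z
  _2: B E _3
  _4: S R
  _3: D L F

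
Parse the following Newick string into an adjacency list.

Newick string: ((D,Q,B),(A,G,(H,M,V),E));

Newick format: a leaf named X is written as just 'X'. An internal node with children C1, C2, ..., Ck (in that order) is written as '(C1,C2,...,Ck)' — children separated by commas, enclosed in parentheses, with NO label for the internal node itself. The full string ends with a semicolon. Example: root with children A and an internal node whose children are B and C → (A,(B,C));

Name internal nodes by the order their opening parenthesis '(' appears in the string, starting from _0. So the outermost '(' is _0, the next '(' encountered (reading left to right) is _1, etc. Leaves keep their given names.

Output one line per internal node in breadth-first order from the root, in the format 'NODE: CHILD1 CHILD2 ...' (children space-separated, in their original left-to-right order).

Answer: _0: _1 _2
_1: D Q B
_2: A G _3 E
_3: H M V

Derivation:
Input: ((D,Q,B),(A,G,(H,M,V),E));
Scanning left-to-right, naming '(' by encounter order:
  pos 0: '(' -> open internal node _0 (depth 1)
  pos 1: '(' -> open internal node _1 (depth 2)
  pos 7: ')' -> close internal node _1 (now at depth 1)
  pos 9: '(' -> open internal node _2 (depth 2)
  pos 14: '(' -> open internal node _3 (depth 3)
  pos 20: ')' -> close internal node _3 (now at depth 2)
  pos 23: ')' -> close internal node _2 (now at depth 1)
  pos 24: ')' -> close internal node _0 (now at depth 0)
Total internal nodes: 4
BFS adjacency from root:
  _0: _1 _2
  _1: D Q B
  _2: A G _3 E
  _3: H M V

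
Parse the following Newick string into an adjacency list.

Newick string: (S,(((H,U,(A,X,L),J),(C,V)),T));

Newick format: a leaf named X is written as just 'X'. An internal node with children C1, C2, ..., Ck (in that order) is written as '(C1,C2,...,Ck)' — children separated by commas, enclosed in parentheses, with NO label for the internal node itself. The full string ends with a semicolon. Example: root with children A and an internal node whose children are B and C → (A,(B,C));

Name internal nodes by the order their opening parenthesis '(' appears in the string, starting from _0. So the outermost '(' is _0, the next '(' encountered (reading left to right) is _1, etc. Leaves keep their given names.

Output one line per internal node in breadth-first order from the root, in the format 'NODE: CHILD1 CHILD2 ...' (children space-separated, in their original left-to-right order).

Input: (S,(((H,U,(A,X,L),J),(C,V)),T));
Scanning left-to-right, naming '(' by encounter order:
  pos 0: '(' -> open internal node _0 (depth 1)
  pos 3: '(' -> open internal node _1 (depth 2)
  pos 4: '(' -> open internal node _2 (depth 3)
  pos 5: '(' -> open internal node _3 (depth 4)
  pos 10: '(' -> open internal node _4 (depth 5)
  pos 16: ')' -> close internal node _4 (now at depth 4)
  pos 19: ')' -> close internal node _3 (now at depth 3)
  pos 21: '(' -> open internal node _5 (depth 4)
  pos 25: ')' -> close internal node _5 (now at depth 3)
  pos 26: ')' -> close internal node _2 (now at depth 2)
  pos 29: ')' -> close internal node _1 (now at depth 1)
  pos 30: ')' -> close internal node _0 (now at depth 0)
Total internal nodes: 6
BFS adjacency from root:
  _0: S _1
  _1: _2 T
  _2: _3 _5
  _3: H U _4 J
  _5: C V
  _4: A X L

Answer: _0: S _1
_1: _2 T
_2: _3 _5
_3: H U _4 J
_5: C V
_4: A X L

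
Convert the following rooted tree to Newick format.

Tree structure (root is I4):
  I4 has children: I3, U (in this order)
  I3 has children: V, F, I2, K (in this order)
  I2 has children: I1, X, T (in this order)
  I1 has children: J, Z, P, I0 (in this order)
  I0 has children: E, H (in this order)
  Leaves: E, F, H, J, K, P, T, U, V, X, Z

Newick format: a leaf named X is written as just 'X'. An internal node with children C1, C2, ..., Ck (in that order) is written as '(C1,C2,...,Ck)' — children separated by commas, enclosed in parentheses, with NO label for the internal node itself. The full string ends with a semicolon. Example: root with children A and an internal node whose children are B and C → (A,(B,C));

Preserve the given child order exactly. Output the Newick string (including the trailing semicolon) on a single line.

internal I4 with children ['I3', 'U']
  internal I3 with children ['V', 'F', 'I2', 'K']
    leaf 'V' → 'V'
    leaf 'F' → 'F'
    internal I2 with children ['I1', 'X', 'T']
      internal I1 with children ['J', 'Z', 'P', 'I0']
        leaf 'J' → 'J'
        leaf 'Z' → 'Z'
        leaf 'P' → 'P'
        internal I0 with children ['E', 'H']
          leaf 'E' → 'E'
          leaf 'H' → 'H'
        → '(E,H)'
      → '(J,Z,P,(E,H))'
      leaf 'X' → 'X'
      leaf 'T' → 'T'
    → '((J,Z,P,(E,H)),X,T)'
    leaf 'K' → 'K'
  → '(V,F,((J,Z,P,(E,H)),X,T),K)'
  leaf 'U' → 'U'
→ '((V,F,((J,Z,P,(E,H)),X,T),K),U)'
Final: ((V,F,((J,Z,P,(E,H)),X,T),K),U);

Answer: ((V,F,((J,Z,P,(E,H)),X,T),K),U);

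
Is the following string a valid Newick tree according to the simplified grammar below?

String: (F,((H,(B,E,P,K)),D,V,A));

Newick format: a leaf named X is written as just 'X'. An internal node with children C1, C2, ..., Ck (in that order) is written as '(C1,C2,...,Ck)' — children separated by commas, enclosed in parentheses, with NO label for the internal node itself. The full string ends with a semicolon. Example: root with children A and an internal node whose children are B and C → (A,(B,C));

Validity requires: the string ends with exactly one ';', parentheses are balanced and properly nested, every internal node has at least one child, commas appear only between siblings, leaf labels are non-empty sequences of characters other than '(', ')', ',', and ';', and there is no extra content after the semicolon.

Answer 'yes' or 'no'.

Input: (F,((H,(B,E,P,K)),D,V,A));
Paren balance: 4 '(' vs 4 ')' OK
Ends with single ';': True
Full parse: OK
Valid: True

Answer: yes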